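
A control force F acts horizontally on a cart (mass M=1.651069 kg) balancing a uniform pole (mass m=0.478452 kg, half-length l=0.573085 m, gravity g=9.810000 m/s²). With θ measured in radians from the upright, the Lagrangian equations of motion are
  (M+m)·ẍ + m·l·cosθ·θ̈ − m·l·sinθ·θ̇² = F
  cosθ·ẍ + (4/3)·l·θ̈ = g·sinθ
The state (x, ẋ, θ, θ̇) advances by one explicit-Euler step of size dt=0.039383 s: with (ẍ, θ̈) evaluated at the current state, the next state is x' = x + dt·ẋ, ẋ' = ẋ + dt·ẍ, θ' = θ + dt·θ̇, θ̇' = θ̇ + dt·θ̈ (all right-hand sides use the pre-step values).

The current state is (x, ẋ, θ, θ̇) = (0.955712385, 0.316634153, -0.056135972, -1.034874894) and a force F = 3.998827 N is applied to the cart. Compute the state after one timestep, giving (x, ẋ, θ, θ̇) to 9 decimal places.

(0.968182388, 0.409535165, -0.096892450, -1.184631817)

sinθ=-0.056106494, cosθ=0.998424790
temp = (F + m·l·θ̇²·sinθ)/(M+m) = (3.998827 + -0.016475790)/2.129521 = 1.870069001
θ̈ = (g·sinθ − cosθ·temp)/(l·(4/3 − m·cos²θ/(M+m))) = -3.802577832
ẍ = temp − m·l·θ̈·cosθ/(M+m) = 2.358911501
Euler: x'=0.955712385+0.039383·0.316634153=0.968182388, ẋ'=0.316634153+0.039383·2.358911501=0.409535165
       θ'=-0.056135972+0.039383·-1.034874894=-0.096892450, θ̇'=-1.034874894+0.039383·-3.802577832=-1.184631817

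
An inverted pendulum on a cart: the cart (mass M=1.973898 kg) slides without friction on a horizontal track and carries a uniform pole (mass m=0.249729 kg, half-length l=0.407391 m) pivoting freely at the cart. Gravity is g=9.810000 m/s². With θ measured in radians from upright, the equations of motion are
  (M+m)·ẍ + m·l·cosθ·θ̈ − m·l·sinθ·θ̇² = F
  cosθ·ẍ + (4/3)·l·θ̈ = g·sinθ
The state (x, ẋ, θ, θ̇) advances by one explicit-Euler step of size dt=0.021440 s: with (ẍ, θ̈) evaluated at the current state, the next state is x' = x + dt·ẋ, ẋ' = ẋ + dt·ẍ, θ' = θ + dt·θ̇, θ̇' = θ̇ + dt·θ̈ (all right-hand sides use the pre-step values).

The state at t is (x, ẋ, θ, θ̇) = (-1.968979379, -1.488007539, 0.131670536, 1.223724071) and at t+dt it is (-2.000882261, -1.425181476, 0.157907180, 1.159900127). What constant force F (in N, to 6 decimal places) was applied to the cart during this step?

ẍ = (ẋ'−ẋ)/dt = (-1.425181476−-1.488007539)/0.021440 = 2.930320
θ̈ = (θ̇'−θ̇)/dt = (1.159900127−1.223724071)/0.021440 = -2.976863
sinθ=0.131290, cosθ=0.991344
F = (M+m)·ẍ + m·l·cosθ·θ̈ − m·l·sinθ·θ̇² = 6.515939 + -0.300237 − 0.020002 = 6.195700

F = 6.195700 N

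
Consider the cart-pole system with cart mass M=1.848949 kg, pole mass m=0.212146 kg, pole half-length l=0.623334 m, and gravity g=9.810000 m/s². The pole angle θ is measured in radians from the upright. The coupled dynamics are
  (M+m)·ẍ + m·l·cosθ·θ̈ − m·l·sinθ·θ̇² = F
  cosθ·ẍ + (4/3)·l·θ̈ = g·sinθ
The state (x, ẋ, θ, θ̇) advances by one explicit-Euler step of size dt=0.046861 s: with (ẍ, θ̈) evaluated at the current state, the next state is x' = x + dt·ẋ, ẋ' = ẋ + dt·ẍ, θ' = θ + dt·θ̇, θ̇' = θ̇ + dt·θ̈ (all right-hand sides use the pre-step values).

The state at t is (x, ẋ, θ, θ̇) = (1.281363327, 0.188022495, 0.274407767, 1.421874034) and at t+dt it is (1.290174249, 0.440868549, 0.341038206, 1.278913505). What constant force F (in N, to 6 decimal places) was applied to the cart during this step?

F = 10.660195 N

ẍ = (ẋ'−ẋ)/dt = (0.440868549−0.188022495)/0.046861 = 5.395661
θ̈ = (θ̇'−θ̇)/dt = (1.278913505−1.421874034)/0.046861 = -3.050736
sinθ=0.270977, cosθ=0.962586
F = (M+m)·ẍ + m·l·cosθ·θ̈ − m·l·sinθ·θ̇² = 11.120969 + -0.388329 − 0.072445 = 10.660195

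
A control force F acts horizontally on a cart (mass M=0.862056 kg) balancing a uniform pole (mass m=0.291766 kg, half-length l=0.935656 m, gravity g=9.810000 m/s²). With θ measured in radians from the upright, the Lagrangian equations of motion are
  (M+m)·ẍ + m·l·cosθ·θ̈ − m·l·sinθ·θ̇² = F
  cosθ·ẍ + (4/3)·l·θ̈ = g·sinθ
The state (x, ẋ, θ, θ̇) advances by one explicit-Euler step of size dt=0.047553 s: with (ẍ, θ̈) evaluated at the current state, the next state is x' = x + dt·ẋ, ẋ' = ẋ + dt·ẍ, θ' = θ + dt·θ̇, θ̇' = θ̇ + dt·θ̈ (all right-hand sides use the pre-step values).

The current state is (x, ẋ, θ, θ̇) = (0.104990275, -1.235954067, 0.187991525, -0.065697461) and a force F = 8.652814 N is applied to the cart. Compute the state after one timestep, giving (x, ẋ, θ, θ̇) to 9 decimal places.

sinθ=0.186886184, cosθ=0.982381573
temp = (F + m·l·θ̇²·sinθ)/(M+m) = (8.652814 + 0.000220204)/1.153822 = 7.499453299
θ̈ = (g·sinθ − cosθ·temp)/(l·(4/3 − m·cos²θ/(M+m))) = -5.429686882
ẍ = temp − m·l·θ̈·cosθ/(M+m) = 8.761475706
Euler: x'=0.104990275+0.047553·-1.235954067=0.046216951, ẋ'=-1.235954067+0.047553·8.761475706=-0.819319613
       θ'=0.187991525+0.047553·-0.065697461=0.184867414, θ̇'=-0.065697461+0.047553·-5.429686882=-0.323895361

(0.046216951, -0.819319613, 0.184867414, -0.323895361)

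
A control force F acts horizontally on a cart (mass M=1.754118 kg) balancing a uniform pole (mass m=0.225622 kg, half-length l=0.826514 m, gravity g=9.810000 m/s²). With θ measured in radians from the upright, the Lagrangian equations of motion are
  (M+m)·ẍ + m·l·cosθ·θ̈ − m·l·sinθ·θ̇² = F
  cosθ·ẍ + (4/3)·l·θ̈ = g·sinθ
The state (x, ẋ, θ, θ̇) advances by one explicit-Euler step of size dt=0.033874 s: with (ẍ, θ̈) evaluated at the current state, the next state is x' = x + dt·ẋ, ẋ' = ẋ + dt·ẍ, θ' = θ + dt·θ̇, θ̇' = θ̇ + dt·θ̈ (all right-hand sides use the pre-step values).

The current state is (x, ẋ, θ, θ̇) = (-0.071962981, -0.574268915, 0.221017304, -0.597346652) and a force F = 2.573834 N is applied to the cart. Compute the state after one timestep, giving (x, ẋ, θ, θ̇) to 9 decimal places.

(-0.091415766, -0.532670675, 0.200782784, -0.568071220)

sinθ=0.219222294, cosθ=0.975674939
temp = (F + m·l·θ̇²·sinθ)/(M+m) = (2.573834 + 0.014587110)/1.979740 = 1.307455075
θ̈ = (g·sinθ − cosθ·temp)/(l·(4/3 − m·cos²θ/(M+m))) = 0.864244900
ẍ = temp − m·l·θ̈·cosθ/(M+m) = 1.228028565
Euler: x'=-0.071962981+0.033874·-0.574268915=-0.091415766, ẋ'=-0.574268915+0.033874·1.228028565=-0.532670675
       θ'=0.221017304+0.033874·-0.597346652=0.200782784, θ̇'=-0.597346652+0.033874·0.864244900=-0.568071220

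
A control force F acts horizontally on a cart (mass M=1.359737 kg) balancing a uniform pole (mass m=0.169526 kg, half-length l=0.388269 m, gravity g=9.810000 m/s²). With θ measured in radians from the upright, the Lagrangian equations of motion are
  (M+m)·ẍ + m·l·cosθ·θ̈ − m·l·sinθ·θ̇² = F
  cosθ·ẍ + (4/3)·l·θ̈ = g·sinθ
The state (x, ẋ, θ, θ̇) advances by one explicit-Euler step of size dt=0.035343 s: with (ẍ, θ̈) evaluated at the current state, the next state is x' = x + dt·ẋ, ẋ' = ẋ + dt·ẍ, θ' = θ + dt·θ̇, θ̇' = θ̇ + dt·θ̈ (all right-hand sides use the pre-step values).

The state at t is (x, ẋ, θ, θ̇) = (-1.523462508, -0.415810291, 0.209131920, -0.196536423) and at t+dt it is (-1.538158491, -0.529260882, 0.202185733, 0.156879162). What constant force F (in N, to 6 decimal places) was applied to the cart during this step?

ẍ = (ẋ'−ẋ)/dt = (-0.529260882−-0.415810291)/0.035343 = -3.209988
θ̈ = (θ̇'−θ̇)/dt = (0.156879162−-0.196536423)/0.035343 = 9.999592
sinθ=0.207611, cosθ=0.978212
F = (M+m)·ẍ + m·l·cosθ·θ̈ − m·l·sinθ·θ̇² = -4.908915 + 0.643849 − 0.000528 = -4.265594

F = -4.265594 N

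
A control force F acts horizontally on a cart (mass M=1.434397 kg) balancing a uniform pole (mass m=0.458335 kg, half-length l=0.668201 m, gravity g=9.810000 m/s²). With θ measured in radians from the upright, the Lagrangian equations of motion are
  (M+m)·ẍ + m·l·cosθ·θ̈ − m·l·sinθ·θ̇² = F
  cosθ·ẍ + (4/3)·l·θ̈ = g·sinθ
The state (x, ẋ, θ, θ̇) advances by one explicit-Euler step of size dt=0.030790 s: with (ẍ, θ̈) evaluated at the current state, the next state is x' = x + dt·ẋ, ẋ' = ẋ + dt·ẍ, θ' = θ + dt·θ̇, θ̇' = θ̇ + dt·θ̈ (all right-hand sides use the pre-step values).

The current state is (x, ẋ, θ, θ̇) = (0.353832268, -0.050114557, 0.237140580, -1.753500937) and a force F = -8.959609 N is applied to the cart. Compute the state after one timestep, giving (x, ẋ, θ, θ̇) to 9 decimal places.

sinθ=0.234924195, cosθ=0.972013695
temp = (F + m·l·θ̇²·sinθ)/(M+m) = (-8.959609 + 0.221222806)/1.892732 = -4.616811146
θ̈ = (g·sinθ − cosθ·temp)/(l·(4/3 − m·cos²θ/(M+m))) = 9.202833460
ẍ = temp − m·l·θ̈·cosθ/(M+m) = -6.064232468
Euler: x'=0.353832268+0.030790·-0.050114557=0.352289241, ẋ'=-0.050114557+0.030790·-6.064232468=-0.236832275
       θ'=0.237140580+0.030790·-1.753500937=0.183150286, θ̇'=-1.753500937+0.030790·9.202833460=-1.470145695

(0.352289241, -0.236832275, 0.183150286, -1.470145695)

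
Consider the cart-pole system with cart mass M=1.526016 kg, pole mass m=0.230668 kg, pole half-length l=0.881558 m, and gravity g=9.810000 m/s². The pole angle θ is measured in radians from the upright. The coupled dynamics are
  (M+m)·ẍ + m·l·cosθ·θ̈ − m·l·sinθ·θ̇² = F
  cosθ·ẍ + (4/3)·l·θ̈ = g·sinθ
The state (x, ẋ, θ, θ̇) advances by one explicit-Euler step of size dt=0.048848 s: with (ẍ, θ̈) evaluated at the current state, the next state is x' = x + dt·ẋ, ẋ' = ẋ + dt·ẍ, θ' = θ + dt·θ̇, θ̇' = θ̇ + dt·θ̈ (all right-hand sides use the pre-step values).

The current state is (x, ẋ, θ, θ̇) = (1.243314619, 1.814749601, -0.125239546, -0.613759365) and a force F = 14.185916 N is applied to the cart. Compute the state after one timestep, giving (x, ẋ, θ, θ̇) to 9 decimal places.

(1.331961508, 2.257745322, -0.155220463, -1.038618504)

sinθ=-0.124912407, cosθ=0.992167773
temp = (F + m·l·θ̇²·sinθ)/(M+m) = (14.185916 + -0.009568417)/1.756684 = 8.069947460
θ̈ = (g·sinθ − cosθ·temp)/(l·(4/3 − m·cos²θ/(M+m))) = -8.697574900
ẍ = temp − m·l·θ̈·cosθ/(M+m) = 9.068860975
Euler: x'=1.243314619+0.048848·1.814749601=1.331961508, ẋ'=1.814749601+0.048848·9.068860975=2.257745322
       θ'=-0.125239546+0.048848·-0.613759365=-0.155220463, θ̇'=-0.613759365+0.048848·-8.697574900=-1.038618504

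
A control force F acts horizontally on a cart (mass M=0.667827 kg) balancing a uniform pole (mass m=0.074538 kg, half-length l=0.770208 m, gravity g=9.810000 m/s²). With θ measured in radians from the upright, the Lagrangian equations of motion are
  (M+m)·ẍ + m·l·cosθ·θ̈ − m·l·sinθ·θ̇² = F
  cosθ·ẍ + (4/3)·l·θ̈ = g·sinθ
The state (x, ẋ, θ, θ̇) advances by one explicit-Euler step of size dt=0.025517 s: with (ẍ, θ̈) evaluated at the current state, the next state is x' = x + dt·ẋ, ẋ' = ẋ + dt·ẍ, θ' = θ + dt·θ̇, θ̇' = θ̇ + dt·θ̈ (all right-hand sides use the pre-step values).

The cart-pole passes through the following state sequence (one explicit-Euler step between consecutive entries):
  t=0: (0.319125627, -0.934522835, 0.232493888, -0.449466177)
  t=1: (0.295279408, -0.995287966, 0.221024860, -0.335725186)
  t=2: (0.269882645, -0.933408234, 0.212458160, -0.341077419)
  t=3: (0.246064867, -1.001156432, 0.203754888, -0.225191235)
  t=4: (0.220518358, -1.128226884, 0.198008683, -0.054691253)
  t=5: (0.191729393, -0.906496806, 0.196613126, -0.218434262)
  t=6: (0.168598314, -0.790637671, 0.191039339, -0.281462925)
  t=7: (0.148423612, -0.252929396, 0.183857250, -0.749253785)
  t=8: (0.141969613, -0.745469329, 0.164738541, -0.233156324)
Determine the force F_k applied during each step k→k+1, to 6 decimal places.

F_0 = -1.521493 N
F_1 = 1.787097 N
F_2 = -1.717538 N
F_3 = -3.321778 N
F_4 = 6.089549 N
F_5 = 3.231076 N
F_6 = 14.609342 N
F_7 = -13.193757 N

step 0→1:
  ẍ = (ẋ'−ẋ)/dt = (-0.995287966−-0.934522835)/0.025517 = -2.381359
  θ̈ = (θ̇'−θ̇)/dt = (-0.335725186−-0.449466177)/0.025517 = 4.457459
  sinθ=0.230405, cosθ=0.973095
  F = (M+m)·ẍ + m·l·cosθ·θ̈ − m·l·sinθ·θ̇² = -1.767837 + 0.249017 − 0.002672 = -1.521493
step 1→2:
  ẍ = (ẋ'−ẋ)/dt = (-0.933408234−-0.995287966)/0.025517 = 2.425039
  θ̈ = (θ̇'−θ̇)/dt = (-0.341077419−-0.335725186)/0.025517 = -0.209752
  sinθ=0.219230, cosθ=0.975673
  F = (M+m)·ẍ + m·l·cosθ·θ̈ − m·l·sinθ·θ̇² = 1.800264 + -0.011749 − 0.001419 = 1.787097
step 2→3:
  ẍ = (ẋ'−ẋ)/dt = (-1.001156432−-0.933408234)/0.025517 = -2.655022
  θ̈ = (θ̇'−θ̇)/dt = (-0.225191235−-0.341077419)/0.025517 = 4.541529
  sinθ=0.210863, cosθ=0.977516
  F = (M+m)·ẍ + m·l·cosθ·θ̈ − m·l·sinθ·θ̇² = -1.970995 + 0.254866 − 0.001408 = -1.717538
step 3→4:
  ẍ = (ẋ'−ẋ)/dt = (-1.128226884−-1.001156432)/0.025517 = -4.979835
  θ̈ = (θ̇'−θ̇)/dt = (-0.054691253−-0.225191235)/0.025517 = 6.681819
  sinθ=0.202348, cosθ=0.979314
  F = (M+m)·ẍ + m·l·cosθ·θ̈ − m·l·sinθ·θ̇² = -3.696855 + 0.375666 − 0.000589 = -3.321778
step 4→5:
  ẍ = (ẋ'−ẋ)/dt = (-0.906496806−-1.128226884)/0.025517 = 8.689504
  θ̈ = (θ̇'−θ̇)/dt = (-0.218434262−-0.054691253)/0.025517 = -6.417016
  sinθ=0.196717, cosθ=0.980460
  F = (M+m)·ẍ + m·l·cosθ·θ̈ − m·l·sinθ·θ̇² = 6.450784 + -0.361201 − 0.000034 = 6.089549
step 5→6:
  ẍ = (ẋ'−ẋ)/dt = (-0.790637671−-0.906496806)/0.025517 = 4.540469
  θ̈ = (θ̇'−θ̇)/dt = (-0.281462925−-0.218434262)/0.025517 = -2.470066
  sinθ=0.195349, cosθ=0.980734
  F = (M+m)·ẍ + m·l·cosθ·θ̈ − m·l·sinθ·θ̇² = 3.370685 + -0.139074 − 0.000535 = 3.231076
step 6→7:
  ẍ = (ẋ'−ẋ)/dt = (-0.252929396−-0.790637671)/0.025517 = 21.072551
  θ̈ = (θ̇'−θ̇)/dt = (-0.749253785−-0.281462925)/0.025517 = -18.332518
  sinθ=0.189879, cosθ=0.981807
  F = (M+m)·ẍ + m·l·cosθ·θ̈ − m·l·sinθ·θ̇² = 15.643524 + -1.033318 − 0.000864 = 14.609342
step 7→8:
  ẍ = (ẋ'−ẋ)/dt = (-0.745469329−-0.252929396)/0.025517 = -19.302423
  θ̈ = (θ̇'−θ̇)/dt = (-0.233156324−-0.749253785)/0.025517 = 20.225632
  sinθ=0.182823, cosθ=0.983146
  F = (M+m)·ẍ + m·l·cosθ·θ̈ − m·l·sinθ·θ̇² = -14.329443 + 1.141579 − 0.005892 = -13.193757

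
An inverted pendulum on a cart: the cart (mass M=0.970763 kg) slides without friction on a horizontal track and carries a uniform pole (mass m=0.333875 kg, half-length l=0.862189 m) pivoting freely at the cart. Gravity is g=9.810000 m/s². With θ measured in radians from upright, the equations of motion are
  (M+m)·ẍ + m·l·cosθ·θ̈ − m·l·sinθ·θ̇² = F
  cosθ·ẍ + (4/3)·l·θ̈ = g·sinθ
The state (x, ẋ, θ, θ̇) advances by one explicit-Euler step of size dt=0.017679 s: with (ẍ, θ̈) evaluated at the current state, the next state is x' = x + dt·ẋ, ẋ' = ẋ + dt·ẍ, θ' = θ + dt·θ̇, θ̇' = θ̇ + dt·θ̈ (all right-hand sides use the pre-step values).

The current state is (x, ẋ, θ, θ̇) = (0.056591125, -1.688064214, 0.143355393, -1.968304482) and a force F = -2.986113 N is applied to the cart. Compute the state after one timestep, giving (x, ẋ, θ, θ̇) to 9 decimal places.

sinθ=0.142864887, cosθ=0.989742201
temp = (F + m·l·θ̇²·sinθ)/(M+m) = (-2.986113 + 0.159329591)/1.304638 = -2.166718591
θ̈ = (g·sinθ − cosθ·temp)/(l·(4/3 − m·cos²θ/(M+m))) = 3.798837937
ẍ = temp − m·l·θ̈·cosθ/(M+m) = -2.996319481
Euler: x'=0.056591125+0.017679·-1.688064214=0.026747838, ẋ'=-1.688064214+0.017679·-2.996319481=-1.741036146
       θ'=0.143355393+0.017679·-1.968304482=0.108557738, θ̇'=-1.968304482+0.017679·3.798837937=-1.901144826

(0.026747838, -1.741036146, 0.108557738, -1.901144826)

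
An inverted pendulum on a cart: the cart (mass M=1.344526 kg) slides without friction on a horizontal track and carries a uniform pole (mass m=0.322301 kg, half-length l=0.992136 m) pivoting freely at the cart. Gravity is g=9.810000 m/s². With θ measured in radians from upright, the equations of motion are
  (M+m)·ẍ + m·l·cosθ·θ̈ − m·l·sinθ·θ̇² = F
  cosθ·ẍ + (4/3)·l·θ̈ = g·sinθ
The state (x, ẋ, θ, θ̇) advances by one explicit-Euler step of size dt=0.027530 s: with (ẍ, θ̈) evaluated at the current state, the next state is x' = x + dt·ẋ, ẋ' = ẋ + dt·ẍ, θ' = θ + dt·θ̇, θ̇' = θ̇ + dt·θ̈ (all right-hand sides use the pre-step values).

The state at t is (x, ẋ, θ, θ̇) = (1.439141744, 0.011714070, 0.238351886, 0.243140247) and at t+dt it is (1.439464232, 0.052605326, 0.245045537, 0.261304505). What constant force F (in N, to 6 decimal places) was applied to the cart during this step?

F = 2.676349 N

ẍ = (ẋ'−ẋ)/dt = (0.052605326−0.011714070)/0.027530 = 1.485334
θ̈ = (θ̇'−θ̇)/dt = (0.261304505−0.243140247)/0.027530 = 0.659799
sinθ=0.236101, cosθ=0.971728
F = (M+m)·ẍ + m·l·cosθ·θ̈ − m·l·sinθ·θ̇² = 2.475796 + 0.205017 − 0.004463 = 2.676349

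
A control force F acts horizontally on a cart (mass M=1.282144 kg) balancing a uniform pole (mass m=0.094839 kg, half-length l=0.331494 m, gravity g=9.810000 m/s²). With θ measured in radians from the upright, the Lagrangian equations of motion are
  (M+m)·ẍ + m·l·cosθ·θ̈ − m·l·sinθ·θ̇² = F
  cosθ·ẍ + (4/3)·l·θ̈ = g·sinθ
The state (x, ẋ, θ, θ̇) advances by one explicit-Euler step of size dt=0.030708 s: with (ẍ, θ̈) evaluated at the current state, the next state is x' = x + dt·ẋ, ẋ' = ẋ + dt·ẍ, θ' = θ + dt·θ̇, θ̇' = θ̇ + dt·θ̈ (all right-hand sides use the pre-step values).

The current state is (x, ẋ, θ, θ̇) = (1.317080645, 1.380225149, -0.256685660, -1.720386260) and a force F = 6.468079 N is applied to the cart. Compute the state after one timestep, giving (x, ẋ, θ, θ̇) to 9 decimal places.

sinθ=-0.253876201, cosθ=0.967236721
temp = (F + m·l·θ̇²·sinθ)/(M+m) = (6.468079 + -0.023623082)/1.376983 = 4.680127436
θ̈ = (g·sinθ − cosθ·temp)/(l·(4/3 − m·cos²θ/(M+m))) = -16.682789952
ẍ = temp − m·l·θ̈·cosθ/(M+m) = 5.048540921
Euler: x'=1.317080645+0.030708·1.380225149=1.359464599, ẋ'=1.380225149+0.030708·5.048540921=1.535255744
       θ'=-0.256685660+0.030708·-1.720386260=-0.309515281, θ̇'=-1.720386260+0.030708·-16.682789952=-2.232681374

(1.359464599, 1.535255744, -0.309515281, -2.232681374)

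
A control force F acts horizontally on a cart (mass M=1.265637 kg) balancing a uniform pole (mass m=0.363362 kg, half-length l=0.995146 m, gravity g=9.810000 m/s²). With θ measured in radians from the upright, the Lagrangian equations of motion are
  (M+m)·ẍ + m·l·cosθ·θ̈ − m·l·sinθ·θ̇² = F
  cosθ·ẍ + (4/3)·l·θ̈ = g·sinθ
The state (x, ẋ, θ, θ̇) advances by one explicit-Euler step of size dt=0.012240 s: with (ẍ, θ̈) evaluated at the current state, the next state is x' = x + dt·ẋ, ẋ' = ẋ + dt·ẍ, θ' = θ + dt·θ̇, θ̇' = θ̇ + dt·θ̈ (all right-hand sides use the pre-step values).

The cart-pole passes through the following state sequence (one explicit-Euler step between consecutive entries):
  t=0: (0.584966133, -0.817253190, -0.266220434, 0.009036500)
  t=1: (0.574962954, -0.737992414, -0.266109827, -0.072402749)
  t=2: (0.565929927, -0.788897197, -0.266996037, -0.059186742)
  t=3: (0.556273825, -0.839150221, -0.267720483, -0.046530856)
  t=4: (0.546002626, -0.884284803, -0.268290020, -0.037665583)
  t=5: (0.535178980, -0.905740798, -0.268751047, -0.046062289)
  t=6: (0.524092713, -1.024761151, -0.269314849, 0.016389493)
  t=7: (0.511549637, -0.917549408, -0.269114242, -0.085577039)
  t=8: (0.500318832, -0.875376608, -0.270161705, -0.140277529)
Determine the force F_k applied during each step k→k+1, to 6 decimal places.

step 0→1:
  ẍ = (ẋ'−ẋ)/dt = (-0.737992414−-0.817253190)/0.012240 = 6.475554
  θ̈ = (θ̇'−θ̇)/dt = (-0.072402749−0.009036500)/0.012240 = -6.653533
  sinθ=-0.263087, cosθ=0.964772
  F = (M+m)·ẍ + m·l·cosθ·θ̈ − m·l·sinθ·θ̇² = 10.548670 + -2.321151 − -0.000008 = 8.227527
step 1→2:
  ẍ = (ẋ'−ẋ)/dt = (-0.788897197−-0.737992414)/0.012240 = -4.158887
  θ̈ = (θ̇'−θ̇)/dt = (-0.059186742−-0.072402749)/0.012240 = 1.079739
  sinθ=-0.262980, cosθ=0.964801
  F = (M+m)·ẍ + m·l·cosθ·θ̈ − m·l·sinθ·θ̇² = -6.774824 + 0.376689 − -0.000498 = -6.397636
step 2→3:
  ẍ = (ẋ'−ẋ)/dt = (-0.839150221−-0.788897197)/0.012240 = -4.105639
  θ̈ = (θ̇'−θ̇)/dt = (-0.046530856−-0.059186742)/0.012240 = 1.033978
  sinθ=-0.263835, cosθ=0.964568
  F = (M+m)·ẍ + m·l·cosθ·θ̈ − m·l·sinθ·θ̇² = -6.688082 + 0.360637 − -0.000334 = -6.327111
step 3→4:
  ẍ = (ẋ'−ẋ)/dt = (-0.884284803−-0.839150221)/0.012240 = -3.687466
  θ̈ = (θ̇'−θ̇)/dt = (-0.037665583−-0.046530856)/0.012240 = 0.724287
  sinθ=-0.264534, cosθ=0.964376
  F = (M+m)·ẍ + m·l·cosθ·θ̈ − m·l·sinθ·θ̇² = -6.006878 + 0.252571 − -0.000207 = -5.754100
step 4→5:
  ẍ = (ẋ'−ẋ)/dt = (-0.905740798−-0.884284803)/0.012240 = -1.752941
  θ̈ = (θ̇'−θ̇)/dt = (-0.046062289−-0.037665583)/0.012240 = -0.686005
  sinθ=-0.265083, cosθ=0.964226
  F = (M+m)·ẍ + m·l·cosθ·θ̈ − m·l·sinθ·θ̇² = -2.855539 + -0.239184 − -0.000136 = -3.094587
step 5→6:
  ẍ = (ẋ'−ẋ)/dt = (-1.024761151−-0.905740798)/0.012240 = -9.723885
  θ̈ = (θ̇'−θ̇)/dt = (0.016389493−-0.046062289)/0.012240 = 5.102270
  sinθ=-0.265528, cosθ=0.964103
  F = (M+m)·ẍ + m·l·cosθ·θ̈ − m·l·sinθ·θ̇² = -15.840199 + 1.778743 − -0.000204 = -14.061252
step 6→7:
  ẍ = (ẋ'−ẋ)/dt = (-0.917549408−-1.024761151)/0.012240 = 8.759129
  θ̈ = (θ̇'−θ̇)/dt = (-0.085577039−0.016389493)/0.012240 = -8.330599
  sinθ=-0.266071, cosθ=0.963953
  F = (M+m)·ẍ + m·l·cosθ·θ̈ − m·l·sinθ·θ̇² = 14.268613 + -2.903746 − -0.000026 = 11.364893
step 7→8:
  ẍ = (ẋ'−ẋ)/dt = (-0.875376608−-0.917549408)/0.012240 = 3.445490
  θ̈ = (θ̇'−θ̇)/dt = (-0.140277529−-0.085577039)/0.012240 = -4.468994
  sinθ=-0.265878, cosθ=0.964007
  F = (M+m)·ẍ + m·l·cosθ·θ̈ − m·l·sinθ·θ̇² = 5.612700 + -1.557816 − -0.000704 = 4.055588

F_0 = 8.227527 N
F_1 = -6.397636 N
F_2 = -6.327111 N
F_3 = -5.754100 N
F_4 = -3.094587 N
F_5 = -14.061252 N
F_6 = 11.364893 N
F_7 = 4.055588 N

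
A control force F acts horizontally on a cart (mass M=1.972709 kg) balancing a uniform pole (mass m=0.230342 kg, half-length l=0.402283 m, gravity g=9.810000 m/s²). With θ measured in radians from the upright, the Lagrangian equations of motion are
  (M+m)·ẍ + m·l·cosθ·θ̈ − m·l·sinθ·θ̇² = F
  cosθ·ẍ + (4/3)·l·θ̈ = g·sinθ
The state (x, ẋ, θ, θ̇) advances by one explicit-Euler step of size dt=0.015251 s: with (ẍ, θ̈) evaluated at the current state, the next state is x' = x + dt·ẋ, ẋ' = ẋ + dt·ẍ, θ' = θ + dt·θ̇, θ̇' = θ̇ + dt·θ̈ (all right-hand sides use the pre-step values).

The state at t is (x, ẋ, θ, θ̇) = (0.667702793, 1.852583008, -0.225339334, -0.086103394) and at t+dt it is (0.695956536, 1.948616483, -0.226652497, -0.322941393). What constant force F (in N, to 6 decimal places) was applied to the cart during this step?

ẍ = (ẋ'−ẋ)/dt = (1.948616483−1.852583008)/0.015251 = 6.296864
θ̈ = (θ̇'−θ̇)/dt = (-0.322941393−-0.086103394)/0.015251 = -15.529342
sinθ=-0.223437, cosθ=0.974718
F = (M+m)·ẍ + m·l·cosθ·θ̈ − m·l·sinθ·θ̇² = 13.872313 + -1.402610 − -0.000153 = 12.469856

F = 12.469856 N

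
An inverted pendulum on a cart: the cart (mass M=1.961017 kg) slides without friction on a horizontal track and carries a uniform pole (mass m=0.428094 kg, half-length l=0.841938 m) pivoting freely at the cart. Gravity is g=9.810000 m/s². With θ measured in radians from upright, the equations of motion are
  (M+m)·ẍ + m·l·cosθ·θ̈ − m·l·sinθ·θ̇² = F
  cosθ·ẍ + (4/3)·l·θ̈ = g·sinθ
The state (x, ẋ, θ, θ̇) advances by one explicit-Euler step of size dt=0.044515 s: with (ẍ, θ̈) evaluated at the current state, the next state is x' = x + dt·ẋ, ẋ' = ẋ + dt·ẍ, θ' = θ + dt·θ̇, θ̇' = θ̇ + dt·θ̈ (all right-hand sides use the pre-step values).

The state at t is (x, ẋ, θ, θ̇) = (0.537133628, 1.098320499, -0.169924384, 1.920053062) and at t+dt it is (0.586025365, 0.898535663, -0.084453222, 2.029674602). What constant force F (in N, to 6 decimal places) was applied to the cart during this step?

F = -9.622909 N

ẍ = (ẋ'−ẋ)/dt = (0.898535663−1.098320499)/0.044515 = -4.488034
θ̈ = (θ̇'−θ̇)/dt = (2.029674602−1.920053062)/0.044515 = 2.462575
sinθ=-0.169108, cosθ=0.985598
F = (M+m)·ẍ + m·l·cosθ·θ̈ − m·l·sinθ·θ̇² = -10.722412 + 0.874799 − -0.224703 = -9.622909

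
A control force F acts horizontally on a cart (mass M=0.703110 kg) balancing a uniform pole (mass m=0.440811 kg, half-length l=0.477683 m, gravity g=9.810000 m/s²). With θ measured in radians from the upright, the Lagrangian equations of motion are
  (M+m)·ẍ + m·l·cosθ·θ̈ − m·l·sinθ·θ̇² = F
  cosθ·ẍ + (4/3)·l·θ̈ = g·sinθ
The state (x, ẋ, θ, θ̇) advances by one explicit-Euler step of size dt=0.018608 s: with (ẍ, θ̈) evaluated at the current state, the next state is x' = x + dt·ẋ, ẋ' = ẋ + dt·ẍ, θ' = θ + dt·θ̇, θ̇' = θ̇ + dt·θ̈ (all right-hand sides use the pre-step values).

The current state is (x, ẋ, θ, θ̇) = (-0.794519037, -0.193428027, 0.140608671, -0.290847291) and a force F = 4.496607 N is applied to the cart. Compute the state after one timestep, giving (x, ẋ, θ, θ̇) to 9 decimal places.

(-0.798118346, -0.101522294, 0.135196585, -0.393555355)

sinθ=0.140145805, cosθ=0.990130877
temp = (F + m·l·θ̇²·sinθ)/(M+m) = (4.496607 + 0.002496332)/1.143921 = 3.933054234
θ̈ = (g·sinθ − cosθ·temp)/(l·(4/3 − m·cos²θ/(M+m))) = -5.519564913
ẍ = temp − m·l·θ̈·cosθ/(M+m) = 4.939044146
Euler: x'=-0.794519037+0.018608·-0.193428027=-0.798118346, ẋ'=-0.193428027+0.018608·4.939044146=-0.101522294
       θ'=0.140608671+0.018608·-0.290847291=0.135196585, θ̇'=-0.290847291+0.018608·-5.519564913=-0.393555355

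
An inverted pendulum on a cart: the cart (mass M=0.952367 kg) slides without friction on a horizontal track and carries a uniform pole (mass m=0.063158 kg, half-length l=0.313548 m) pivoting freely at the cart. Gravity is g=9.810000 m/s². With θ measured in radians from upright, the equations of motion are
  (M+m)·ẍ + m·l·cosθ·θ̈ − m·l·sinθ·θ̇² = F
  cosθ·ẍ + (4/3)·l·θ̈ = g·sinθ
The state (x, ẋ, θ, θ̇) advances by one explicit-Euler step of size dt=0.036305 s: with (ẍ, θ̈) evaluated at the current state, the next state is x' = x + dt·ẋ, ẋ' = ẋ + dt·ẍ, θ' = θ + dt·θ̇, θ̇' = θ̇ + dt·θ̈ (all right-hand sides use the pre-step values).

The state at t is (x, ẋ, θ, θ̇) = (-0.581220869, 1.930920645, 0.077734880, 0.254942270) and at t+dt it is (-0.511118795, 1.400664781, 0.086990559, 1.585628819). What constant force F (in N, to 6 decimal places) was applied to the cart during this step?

F = -14.108790 N

ẍ = (ẋ'−ẋ)/dt = (1.400664781−1.930920645)/0.036305 = -14.605588
θ̈ = (θ̇'−θ̇)/dt = (1.585628819−0.254942270)/0.036305 = 36.652983
sinθ=0.077657, cosθ=0.996980
F = (M+m)·ẍ + m·l·cosθ·θ̈ − m·l·sinθ·θ̇² = -14.832340 + 0.723649 − 0.000100 = -14.108790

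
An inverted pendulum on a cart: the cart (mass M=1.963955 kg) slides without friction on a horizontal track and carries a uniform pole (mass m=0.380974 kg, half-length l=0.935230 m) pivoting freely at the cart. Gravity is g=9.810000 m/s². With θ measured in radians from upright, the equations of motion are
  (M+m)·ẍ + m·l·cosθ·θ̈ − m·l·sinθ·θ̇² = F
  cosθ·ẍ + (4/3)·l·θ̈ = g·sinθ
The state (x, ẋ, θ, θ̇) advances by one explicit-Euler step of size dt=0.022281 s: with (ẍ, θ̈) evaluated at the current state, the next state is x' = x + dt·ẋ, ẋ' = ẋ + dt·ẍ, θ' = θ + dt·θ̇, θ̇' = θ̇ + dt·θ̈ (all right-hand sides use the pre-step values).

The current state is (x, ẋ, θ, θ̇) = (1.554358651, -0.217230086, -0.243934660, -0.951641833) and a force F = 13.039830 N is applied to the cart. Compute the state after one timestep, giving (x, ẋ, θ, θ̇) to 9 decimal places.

(1.549518547, -0.071054214, -0.265138192, -1.107731431)

sinθ=-0.241522661, cosθ=0.970395179
temp = (F + m·l·θ̇²·sinθ)/(M+m) = (13.039830 + -0.077932517)/2.344929 = 5.527628974
θ̈ = (g·sinθ − cosθ·temp)/(l·(4/3 − m·cos²θ/(M+m))) = -7.005502362
ẍ = temp − m·l·θ̈·cosθ/(M+m) = 6.560561573
Euler: x'=1.554358651+0.022281·-0.217230086=1.549518547, ẋ'=-0.217230086+0.022281·6.560561573=-0.071054214
       θ'=-0.243934660+0.022281·-0.951641833=-0.265138192, θ̇'=-0.951641833+0.022281·-7.005502362=-1.107731431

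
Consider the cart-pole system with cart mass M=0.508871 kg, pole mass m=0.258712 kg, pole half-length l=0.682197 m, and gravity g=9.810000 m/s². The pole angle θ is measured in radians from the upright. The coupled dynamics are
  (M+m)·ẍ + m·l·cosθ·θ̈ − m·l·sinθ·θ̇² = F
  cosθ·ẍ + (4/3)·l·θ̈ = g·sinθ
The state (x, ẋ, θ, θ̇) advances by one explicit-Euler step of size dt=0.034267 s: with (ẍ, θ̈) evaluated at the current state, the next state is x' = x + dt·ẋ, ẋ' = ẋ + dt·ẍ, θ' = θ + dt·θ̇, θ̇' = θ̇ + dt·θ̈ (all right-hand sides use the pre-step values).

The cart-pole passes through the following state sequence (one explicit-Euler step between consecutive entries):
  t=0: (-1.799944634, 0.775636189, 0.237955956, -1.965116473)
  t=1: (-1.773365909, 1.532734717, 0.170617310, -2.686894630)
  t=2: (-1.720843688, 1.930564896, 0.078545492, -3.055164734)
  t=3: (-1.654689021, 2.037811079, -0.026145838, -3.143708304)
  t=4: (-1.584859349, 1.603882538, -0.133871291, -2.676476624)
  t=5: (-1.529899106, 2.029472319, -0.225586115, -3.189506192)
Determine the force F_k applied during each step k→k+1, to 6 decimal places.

step 0→1:
  ẍ = (ẋ'−ẋ)/dt = (1.532734717−0.775636189)/0.034267 = 22.094100
  θ̈ = (θ̇'−θ̇)/dt = (-2.686894630−-1.965116473)/0.034267 = -21.063360
  sinθ=0.235717, cosθ=0.971822
  F = (M+m)·ẍ + m·l·cosθ·θ̈ − m·l·sinθ·θ̇² = 16.959056 + -3.612773 − 0.160655 = 13.185628
step 1→2:
  ẍ = (ẋ'−ẋ)/dt = (1.930564896−1.532734717)/0.034267 = 11.609717
  θ̈ = (θ̇'−θ̇)/dt = (-3.055164734−-2.686894630)/0.034267 = -10.747077
  sinθ=0.169791, cosθ=0.985480
  F = (M+m)·ẍ + m·l·cosθ·θ̈ − m·l·sinθ·θ̇² = 8.911422 + -1.869238 − 0.216342 = 6.825841
step 2→3:
  ẍ = (ẋ'−ẋ)/dt = (2.037811079−1.930564896)/0.034267 = 3.129722
  θ̈ = (θ̇'−θ̇)/dt = (-3.143708304−-3.055164734)/0.034267 = -2.583931
  sinθ=0.078465, cosθ=0.996917
  F = (M+m)·ẍ + m·l·cosθ·θ̈ − m·l·sinθ·θ̇² = 2.402321 + -0.454639 − 0.129262 = 1.818421
step 3→4:
  ẍ = (ẋ'−ẋ)/dt = (1.603882538−2.037811079)/0.034267 = -12.663161
  θ̈ = (θ̇'−θ̇)/dt = (-2.676476624−-3.143708304)/0.034267 = 13.635033
  sinθ=-0.026143, cosθ=0.999658
  F = (M+m)·ẍ + m·l·cosθ·θ̈ − m·l·sinθ·θ̇² = -9.720027 + 2.405659 − -0.045600 = -7.268768
step 4→5:
  ẍ = (ẋ'−ẋ)/dt = (2.029472319−1.603882538)/0.034267 = 12.419814
  θ̈ = (θ̇'−θ̇)/dt = (-3.189506192−-2.676476624)/0.034267 = -14.971534
  sinθ=-0.133472, cosθ=0.991053
  F = (M+m)·ẍ + m·l·cosθ·θ̈ − m·l·sinθ·θ̇² = 9.533238 + -2.618722 − -0.168750 = 7.083266

F_0 = 13.185628 N
F_1 = 6.825841 N
F_2 = 1.818421 N
F_3 = -7.268768 N
F_4 = 7.083266 N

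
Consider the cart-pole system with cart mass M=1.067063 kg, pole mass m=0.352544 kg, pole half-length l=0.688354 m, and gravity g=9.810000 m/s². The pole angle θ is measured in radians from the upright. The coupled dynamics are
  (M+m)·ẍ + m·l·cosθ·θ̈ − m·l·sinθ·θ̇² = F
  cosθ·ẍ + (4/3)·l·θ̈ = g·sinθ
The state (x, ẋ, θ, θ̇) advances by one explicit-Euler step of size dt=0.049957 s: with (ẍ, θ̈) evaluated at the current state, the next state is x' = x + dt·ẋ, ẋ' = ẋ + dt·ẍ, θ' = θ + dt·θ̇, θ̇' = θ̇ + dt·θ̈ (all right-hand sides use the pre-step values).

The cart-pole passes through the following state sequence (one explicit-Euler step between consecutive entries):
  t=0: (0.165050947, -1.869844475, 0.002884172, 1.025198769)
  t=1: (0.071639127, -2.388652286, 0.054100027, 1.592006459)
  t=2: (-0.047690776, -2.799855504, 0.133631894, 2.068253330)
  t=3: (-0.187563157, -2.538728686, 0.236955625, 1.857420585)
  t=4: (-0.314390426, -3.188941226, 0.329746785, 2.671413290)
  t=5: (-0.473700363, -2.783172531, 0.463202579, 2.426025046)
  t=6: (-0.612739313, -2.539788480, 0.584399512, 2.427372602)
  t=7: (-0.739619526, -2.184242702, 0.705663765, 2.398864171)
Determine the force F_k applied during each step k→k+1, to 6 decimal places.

F_0 = -11.990120 N
F_1 = -9.408177 N
F_2 = 6.266995 N
F_3 = -14.829725 N
F_4 = 9.841986 N
F_5 = 6.283817 N
F_6 = 9.199032 N

step 0→1:
  ẍ = (ẋ'−ẋ)/dt = (-2.388652286−-1.869844475)/0.049957 = -10.385087
  θ̈ = (θ̇'−θ̇)/dt = (1.592006459−1.025198769)/0.049957 = 11.345911
  sinθ=0.002884, cosθ=0.999996
  F = (M+m)·ẍ + m·l·cosθ·θ̈ − m·l·sinθ·θ̇² = -14.742743 + 2.753358 − 0.000736 = -11.990120
step 1→2:
  ẍ = (ẋ'−ẋ)/dt = (-2.799855504−-2.388652286)/0.049957 = -8.231143
  θ̈ = (θ̇'−θ̇)/dt = (2.068253330−1.592006459)/0.049957 = 9.533136
  sinθ=0.054074, cosθ=0.998537
  F = (M+m)·ẍ + m·l·cosθ·θ̈ − m·l·sinθ·θ̇² = -11.684988 + 2.310070 − 0.033258 = -9.408177
step 2→3:
  ẍ = (ẋ'−ẋ)/dt = (-2.538728686−-2.799855504)/0.049957 = 5.227032
  θ̈ = (θ̇'−θ̇)/dt = (1.857420585−2.068253330)/0.049957 = -4.220284
  sinθ=0.133235, cosθ=0.991085
  F = (M+m)·ẍ + m·l·cosθ·θ̈ − m·l·sinθ·θ̇² = 7.420331 + -1.015027 − 0.138309 = 6.266995
step 3→4:
  ẍ = (ẋ'−ẋ)/dt = (-3.188941226−-2.538728686)/0.049957 = -13.015444
  θ̈ = (θ̇'−θ̇)/dt = (2.671413290−1.857420585)/0.049957 = 16.293867
  sinθ=0.234744, cosθ=0.972057
  F = (M+m)·ẍ + m·l·cosθ·θ̈ − m·l·sinθ·θ̇² = -18.476816 + 3.843626 − 0.196535 = -14.829725
step 4→5:
  ẍ = (ẋ'−ẋ)/dt = (-2.783172531−-3.188941226)/0.049957 = 8.122359
  θ̈ = (θ̇'−θ̇)/dt = (2.426025046−2.671413290)/0.049957 = -4.911989
  sinθ=0.323803, cosθ=0.946124
  F = (M+m)·ẍ + m·l·cosθ·θ̈ − m·l·sinθ·θ̇² = 11.530558 + -1.127797 − 0.560775 = 9.841986
step 5→6:
  ẍ = (ẋ'−ẋ)/dt = (-2.539788480−-2.783172531)/0.049957 = 4.871871
  θ̈ = (θ̇'−θ̇)/dt = (2.427372602−2.426025046)/0.049957 = 0.026974
  sinθ=0.446816, cosθ=0.894626
  F = (M+m)·ẍ + m·l·cosθ·θ̈ − m·l·sinθ·θ̇² = 6.916142 + 0.005856 − 0.638181 = 6.283817
step 6→7:
  ẍ = (ẋ'−ẋ)/dt = (-2.184242702−-2.539788480)/0.049957 = 7.117036
  θ̈ = (θ̇'−θ̇)/dt = (2.398864171−2.427372602)/0.049957 = -0.570659
  sinθ=0.551699, cosθ=0.834044
  F = (M+m)·ẍ + m·l·cosθ·θ̈ − m·l·sinθ·θ̇² = 10.103394 + -0.115502 − 0.788860 = 9.199032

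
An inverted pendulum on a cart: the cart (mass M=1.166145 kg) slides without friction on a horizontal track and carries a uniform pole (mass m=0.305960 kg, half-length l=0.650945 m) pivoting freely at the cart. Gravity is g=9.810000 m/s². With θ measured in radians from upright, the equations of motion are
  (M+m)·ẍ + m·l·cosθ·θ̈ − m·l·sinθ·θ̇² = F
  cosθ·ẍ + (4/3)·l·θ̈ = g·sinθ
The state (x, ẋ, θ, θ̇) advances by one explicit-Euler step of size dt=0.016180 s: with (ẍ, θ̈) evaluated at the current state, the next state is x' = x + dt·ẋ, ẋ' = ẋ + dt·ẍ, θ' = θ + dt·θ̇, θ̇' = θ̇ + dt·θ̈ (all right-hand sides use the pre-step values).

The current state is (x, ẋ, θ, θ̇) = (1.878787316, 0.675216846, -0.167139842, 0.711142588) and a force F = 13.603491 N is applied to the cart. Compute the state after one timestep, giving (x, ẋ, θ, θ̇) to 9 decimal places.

sinθ=-0.166362733, cosθ=0.986064623
temp = (F + m·l·θ̇²·sinθ)/(M+m) = (13.603491 + -0.016756309)/1.472105 = 9.229460324
θ̈ = (g·sinθ − cosθ·temp)/(l·(4/3 − m·cos²θ/(M+m))) = -14.575175102
ẍ = temp − m·l·θ̈·cosθ/(M+m) = 11.173876919
Euler: x'=1.878787316+0.016180·0.675216846=1.889712325, ẋ'=0.675216846+0.016180·11.173876919=0.856010175
       θ'=-0.167139842+0.016180·0.711142588=-0.155633555, θ̇'=0.711142588+0.016180·-14.575175102=0.475316255

(1.889712325, 0.856010175, -0.155633555, 0.475316255)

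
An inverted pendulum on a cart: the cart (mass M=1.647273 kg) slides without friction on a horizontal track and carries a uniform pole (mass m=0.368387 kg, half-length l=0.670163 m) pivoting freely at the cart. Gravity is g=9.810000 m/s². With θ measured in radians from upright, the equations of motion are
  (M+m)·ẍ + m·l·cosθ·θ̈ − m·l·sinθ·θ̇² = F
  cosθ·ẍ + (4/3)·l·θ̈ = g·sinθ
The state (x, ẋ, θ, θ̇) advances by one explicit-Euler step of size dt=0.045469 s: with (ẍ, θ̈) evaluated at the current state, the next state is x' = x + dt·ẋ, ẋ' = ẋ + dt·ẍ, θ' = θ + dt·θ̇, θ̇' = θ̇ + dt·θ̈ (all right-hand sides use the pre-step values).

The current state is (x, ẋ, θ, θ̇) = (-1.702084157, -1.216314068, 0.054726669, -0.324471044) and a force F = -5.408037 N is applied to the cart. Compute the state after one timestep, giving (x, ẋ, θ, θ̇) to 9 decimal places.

(-1.757388741, -1.361449650, 0.039973295, -0.134983198)

sinθ=0.054699355, cosθ=0.998502870
temp = (F + m·l·θ̇²·sinθ)/(M+m) = (-5.408037 + 0.001421736)/2.015660 = -2.682305183
θ̈ = (g·sinθ − cosθ·temp)/(l·(4/3 − m·cos²θ/(M+m))) = 4.167407370
ẍ = temp − m·l·θ̈·cosθ/(M+m) = -3.191967750
Euler: x'=-1.702084157+0.045469·-1.216314068=-1.757388741, ẋ'=-1.216314068+0.045469·-3.191967750=-1.361449650
       θ'=0.054726669+0.045469·-0.324471044=0.039973295, θ̇'=-0.324471044+0.045469·4.167407370=-0.134983198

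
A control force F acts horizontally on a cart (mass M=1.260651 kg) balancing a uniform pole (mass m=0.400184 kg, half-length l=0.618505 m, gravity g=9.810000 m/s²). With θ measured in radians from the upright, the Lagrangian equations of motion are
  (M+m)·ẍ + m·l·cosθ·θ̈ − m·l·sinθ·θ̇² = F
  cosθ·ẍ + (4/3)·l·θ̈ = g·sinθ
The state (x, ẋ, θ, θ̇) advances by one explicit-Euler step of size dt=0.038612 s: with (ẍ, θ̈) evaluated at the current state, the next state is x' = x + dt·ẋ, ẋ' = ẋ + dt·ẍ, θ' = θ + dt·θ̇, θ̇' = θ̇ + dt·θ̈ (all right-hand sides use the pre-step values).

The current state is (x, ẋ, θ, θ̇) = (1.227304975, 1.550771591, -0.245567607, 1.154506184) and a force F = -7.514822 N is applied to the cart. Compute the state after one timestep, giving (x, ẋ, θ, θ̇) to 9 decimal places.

(1.287183368, 1.357472668, -0.200989814, 1.270206427)

sinθ=-0.243106942, cosθ=0.969999492
temp = (F + m·l·θ̇²·sinθ)/(M+m) = (-7.514822 + -0.080203408)/1.660835 = -4.573016229
θ̈ = (g·sinθ − cosθ·temp)/(l·(4/3 − m·cos²θ/(M+m))) = 2.996484060
ẍ = temp − m·l·θ̈·cosθ/(M+m) = -5.006187779
Euler: x'=1.227304975+0.038612·1.550771591=1.287183368, ẋ'=1.550771591+0.038612·-5.006187779=1.357472668
       θ'=-0.245567607+0.038612·1.154506184=-0.200989814, θ̇'=1.154506184+0.038612·2.996484060=1.270206427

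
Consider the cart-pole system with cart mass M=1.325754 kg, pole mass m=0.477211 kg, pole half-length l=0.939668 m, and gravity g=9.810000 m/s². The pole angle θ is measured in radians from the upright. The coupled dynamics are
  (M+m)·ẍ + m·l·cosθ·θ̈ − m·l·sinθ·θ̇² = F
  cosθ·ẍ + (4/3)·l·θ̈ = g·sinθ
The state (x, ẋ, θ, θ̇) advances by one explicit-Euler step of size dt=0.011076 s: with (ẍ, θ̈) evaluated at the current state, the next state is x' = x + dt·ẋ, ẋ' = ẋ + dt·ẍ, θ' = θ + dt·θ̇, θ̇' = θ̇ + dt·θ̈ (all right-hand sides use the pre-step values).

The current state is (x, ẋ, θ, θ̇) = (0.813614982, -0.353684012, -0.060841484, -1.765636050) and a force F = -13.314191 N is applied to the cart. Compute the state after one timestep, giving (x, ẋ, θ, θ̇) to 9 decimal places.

(0.809697578, -0.454659709, -0.080397669, -1.690464146)

sinθ=-0.060803955, cosθ=0.998149728
temp = (F + m·l·θ̇²·sinθ)/(M+m) = (-13.314191 + -0.085000032)/1.802965 = -7.431753268
θ̈ = (g·sinθ − cosθ·temp)/(l·(4/3 − m·cos²θ/(M+m))) = 6.786918021
ẍ = temp − m·l·θ̈·cosθ/(M+m) = -9.116621273
Euler: x'=0.813614982+0.011076·-0.353684012=0.809697578, ẋ'=-0.353684012+0.011076·-9.116621273=-0.454659709
       θ'=-0.060841484+0.011076·-1.765636050=-0.080397669, θ̇'=-1.765636050+0.011076·6.786918021=-1.690464146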